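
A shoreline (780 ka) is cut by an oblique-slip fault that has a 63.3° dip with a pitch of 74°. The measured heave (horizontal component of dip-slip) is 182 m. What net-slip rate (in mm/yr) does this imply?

dip-slip = heave / cos(dip) = 182 / cos(63.3°) = 405.1 m
net slip = dip-slip / sin(rake) = 405.1 / sin(74°) = 421.4 m
rate = 421.4 m / 780 ka = 0.000540 m/yr = 0.540 mm/yr

0.540 mm/yr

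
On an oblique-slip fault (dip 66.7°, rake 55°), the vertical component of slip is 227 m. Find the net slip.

dip-slip = throw / sin(dip) = 227 / sin(66.7°) = 247.2 m
net slip = dip-slip / sin(rake) = 247.2 / sin(55°) = 302 m

302 m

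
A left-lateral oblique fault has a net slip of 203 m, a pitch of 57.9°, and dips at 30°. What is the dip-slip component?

172 m

dip-slip = net slip × sin(rake) = 203 m × sin(57.9°) = 172 m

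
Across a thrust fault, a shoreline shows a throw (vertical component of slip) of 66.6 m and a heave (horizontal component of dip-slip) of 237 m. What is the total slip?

net slip = √(throw² + heave²) = √(66.6² + 237²) = 246 m

246 m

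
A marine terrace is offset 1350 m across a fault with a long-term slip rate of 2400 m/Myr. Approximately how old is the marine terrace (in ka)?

age = offset / rate = 1350 m / (2400 m/Myr) = 562000 yr = 562 ka

562 ka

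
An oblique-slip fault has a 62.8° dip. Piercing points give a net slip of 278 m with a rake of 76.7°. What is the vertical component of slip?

241 m

dip-slip = net slip × sin(rake) = 278 m × sin(76.7°) = 270.5 m
throw = dip-slip × sin(dip) = 270.5 × sin(62.8°) = 241 m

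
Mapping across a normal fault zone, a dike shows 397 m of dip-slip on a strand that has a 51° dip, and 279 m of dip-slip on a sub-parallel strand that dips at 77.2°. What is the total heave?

heave_A = 397 × cos(51°) = 249.8 m
heave_B = 279 × cos(77.2°) = 61.81 m
total = 249.8 + 61.81 = 312 m

312 m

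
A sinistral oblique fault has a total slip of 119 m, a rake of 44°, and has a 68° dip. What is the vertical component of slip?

76.6 m

dip-slip = net slip × sin(rake) = 119 m × sin(44°) = 82.66 m
throw = dip-slip × sin(dip) = 82.66 × sin(68°) = 76.6 m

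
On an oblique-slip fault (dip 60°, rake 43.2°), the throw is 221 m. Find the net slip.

dip-slip = throw / sin(dip) = 221 / sin(60°) = 255.2 m
net slip = dip-slip / sin(rake) = 255.2 / sin(43.2°) = 373 m

373 m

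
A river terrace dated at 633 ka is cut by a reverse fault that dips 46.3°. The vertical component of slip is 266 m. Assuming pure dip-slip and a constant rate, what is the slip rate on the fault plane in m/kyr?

dip-slip = throw / sin(dip) = 266 m / sin(46.3°) = 367.9 m
rate = 367.9 m / 633 ka = 0.000581 m/yr = 0.581 m/kyr

0.581 m/kyr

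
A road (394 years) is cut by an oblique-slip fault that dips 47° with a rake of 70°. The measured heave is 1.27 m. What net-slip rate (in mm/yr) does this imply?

dip-slip = heave / cos(dip) = 1.27 / cos(47°) = 1.862 m
net slip = dip-slip / sin(rake) = 1.862 / sin(70°) = 1.982 m
rate = 1.982 m / 394 years = 0.00503 m/yr = 5.03 mm/yr

5.03 mm/yr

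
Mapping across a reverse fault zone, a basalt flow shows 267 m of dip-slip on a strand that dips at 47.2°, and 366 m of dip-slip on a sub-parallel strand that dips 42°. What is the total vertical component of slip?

throw_A = 267 × sin(47.2°) = 195.9 m
throw_B = 366 × sin(42°) = 244.9 m
total = 195.9 + 244.9 = 441 m

441 m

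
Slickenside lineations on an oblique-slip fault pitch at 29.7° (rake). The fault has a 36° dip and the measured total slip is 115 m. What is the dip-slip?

dip-slip = net slip × sin(rake) = 115 m × sin(29.7°) = 57 m

57 m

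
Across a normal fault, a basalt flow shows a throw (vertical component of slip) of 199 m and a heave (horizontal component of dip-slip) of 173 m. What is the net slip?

264 m

net slip = √(throw² + heave²) = √(199² + 173²) = 264 m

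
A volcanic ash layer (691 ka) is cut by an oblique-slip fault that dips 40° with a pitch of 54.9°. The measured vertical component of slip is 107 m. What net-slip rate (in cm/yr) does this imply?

dip-slip = throw / sin(dip) = 107 / sin(40°) = 166.5 m
net slip = dip-slip / sin(rake) = 166.5 / sin(54.9°) = 203.5 m
rate = 203.5 m / 691 ka = 0.000294 m/yr = 0.0294 cm/yr

0.0294 cm/yr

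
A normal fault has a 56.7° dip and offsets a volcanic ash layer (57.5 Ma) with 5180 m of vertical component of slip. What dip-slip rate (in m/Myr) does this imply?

108 m/Myr

dip-slip = throw / sin(dip) = 5180 m / sin(56.7°) = 6198 m
rate = 6198 m / 57.5 Ma = 0.000108 m/yr = 108 m/Myr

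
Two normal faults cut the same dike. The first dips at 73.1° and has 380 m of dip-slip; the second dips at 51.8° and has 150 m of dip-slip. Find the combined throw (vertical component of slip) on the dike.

throw_A = 380 × sin(73.1°) = 363.6 m
throw_B = 150 × sin(51.8°) = 117.9 m
total = 363.6 + 117.9 = 481 m

481 m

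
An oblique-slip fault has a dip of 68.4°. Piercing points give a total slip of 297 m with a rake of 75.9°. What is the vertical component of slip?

dip-slip = net slip × sin(rake) = 297 m × sin(75.9°) = 288.1 m
throw = dip-slip × sin(dip) = 288.1 × sin(68.4°) = 268 m

268 m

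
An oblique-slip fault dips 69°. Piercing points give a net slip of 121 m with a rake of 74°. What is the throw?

109 m

dip-slip = net slip × sin(rake) = 121 m × sin(74°) = 116.3 m
throw = dip-slip × sin(dip) = 116.3 × sin(69°) = 109 m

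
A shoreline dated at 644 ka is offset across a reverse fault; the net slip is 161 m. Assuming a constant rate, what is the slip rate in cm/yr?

rate = 161 m / 644 ka = 0.000250 m/yr = 0.0250 cm/yr

0.0250 cm/yr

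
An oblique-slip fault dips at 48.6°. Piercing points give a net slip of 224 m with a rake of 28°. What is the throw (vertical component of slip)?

78.9 m

dip-slip = net slip × sin(rake) = 224 m × sin(28°) = 105.2 m
throw = dip-slip × sin(dip) = 105.2 × sin(48.6°) = 78.9 m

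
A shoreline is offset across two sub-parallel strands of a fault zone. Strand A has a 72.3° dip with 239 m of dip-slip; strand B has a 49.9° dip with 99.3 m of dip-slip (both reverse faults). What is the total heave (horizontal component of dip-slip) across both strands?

137 m

heave_A = 239 × cos(72.3°) = 72.66 m
heave_B = 99.3 × cos(49.9°) = 63.96 m
total = 72.66 + 63.96 = 137 m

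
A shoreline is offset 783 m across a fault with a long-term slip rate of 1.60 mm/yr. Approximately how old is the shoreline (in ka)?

age = offset / rate = 783 m / (1.60 mm/yr) = 489000 yr = 489 ka

489 ka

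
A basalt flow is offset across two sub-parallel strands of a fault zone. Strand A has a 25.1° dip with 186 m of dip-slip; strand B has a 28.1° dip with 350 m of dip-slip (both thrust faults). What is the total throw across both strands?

throw_A = 186 × sin(25.1°) = 78.90 m
throw_B = 350 × sin(28.1°) = 164.9 m
total = 78.90 + 164.9 = 244 m

244 m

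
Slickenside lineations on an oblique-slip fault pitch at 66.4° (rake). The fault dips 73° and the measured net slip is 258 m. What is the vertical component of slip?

dip-slip = net slip × sin(rake) = 258 m × sin(66.4°) = 236.4 m
throw = dip-slip × sin(dip) = 236.4 × sin(73°) = 226 m

226 m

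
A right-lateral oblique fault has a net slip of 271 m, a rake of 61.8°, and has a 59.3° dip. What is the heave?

122 m

dip-slip = net slip × sin(rake) = 271 m × sin(61.8°) = 238.8 m
heave = dip-slip × cos(dip) = 238.8 × cos(59.3°) = 122 m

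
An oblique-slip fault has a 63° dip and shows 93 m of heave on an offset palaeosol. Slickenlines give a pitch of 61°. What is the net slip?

dip-slip = heave / cos(dip) = 93 / cos(63°) = 204.9 m
net slip = dip-slip / sin(rake) = 204.9 / sin(61°) = 234 m

234 m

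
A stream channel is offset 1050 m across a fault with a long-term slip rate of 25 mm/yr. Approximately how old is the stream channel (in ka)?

42 ka

age = offset / rate = 1050 m / (25 mm/yr) = 42000 yr = 42 ka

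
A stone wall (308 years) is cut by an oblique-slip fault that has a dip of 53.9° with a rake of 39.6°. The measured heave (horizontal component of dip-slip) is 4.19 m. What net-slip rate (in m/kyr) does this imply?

dip-slip = heave / cos(dip) = 4.19 / cos(53.9°) = 7.111 m
net slip = dip-slip / sin(rake) = 7.111 / sin(39.6°) = 11.16 m
rate = 11.16 m / 308 years = 0.0362 m/yr = 36.2 m/kyr

36.2 m/kyr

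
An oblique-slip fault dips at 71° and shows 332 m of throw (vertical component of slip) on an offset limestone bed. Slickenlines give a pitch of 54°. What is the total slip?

dip-slip = throw / sin(dip) = 332 / sin(71°) = 351.1 m
net slip = dip-slip / sin(rake) = 351.1 / sin(54°) = 434 m

434 m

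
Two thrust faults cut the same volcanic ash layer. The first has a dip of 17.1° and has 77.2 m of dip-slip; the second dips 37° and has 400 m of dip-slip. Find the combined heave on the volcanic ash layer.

393 m

heave_A = 77.2 × cos(17.1°) = 73.79 m
heave_B = 400 × cos(37°) = 319.5 m
total = 73.79 + 319.5 = 393 m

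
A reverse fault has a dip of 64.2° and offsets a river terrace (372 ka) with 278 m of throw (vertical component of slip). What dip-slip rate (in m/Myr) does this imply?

830 m/Myr

dip-slip = throw / sin(dip) = 278 m / sin(64.2°) = 308.8 m
rate = 308.8 m / 372 ka = 0.000830 m/yr = 830 m/Myr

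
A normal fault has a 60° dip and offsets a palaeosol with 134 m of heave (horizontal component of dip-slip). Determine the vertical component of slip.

232 m

throw = heave × tan(dip) = 134 × tan(60°) = 232 m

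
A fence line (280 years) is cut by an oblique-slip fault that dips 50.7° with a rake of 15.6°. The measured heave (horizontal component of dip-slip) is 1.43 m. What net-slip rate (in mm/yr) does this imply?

30 mm/yr

dip-slip = heave / cos(dip) = 1.43 / cos(50.7°) = 2.258 m
net slip = dip-slip / sin(rake) = 2.258 / sin(15.6°) = 8.396 m
rate = 8.396 m / 280 years = 0.0300 m/yr = 30 mm/yr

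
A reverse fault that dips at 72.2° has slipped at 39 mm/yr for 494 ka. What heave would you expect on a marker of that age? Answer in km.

5.89 km

dip-slip = rate × time = 39 mm/yr × 494 ka = 19270 m
heave = dip-slip × cos(dip) = 19270 × cos(72.2°) = 5890 m = 5.89 km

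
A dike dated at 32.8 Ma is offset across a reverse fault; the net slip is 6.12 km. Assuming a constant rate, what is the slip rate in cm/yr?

rate = 6.12 km / 32.8 Ma = 0.000187 m/yr = 0.0187 cm/yr

0.0187 cm/yr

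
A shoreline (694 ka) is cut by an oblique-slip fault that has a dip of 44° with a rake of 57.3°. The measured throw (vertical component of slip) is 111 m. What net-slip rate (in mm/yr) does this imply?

0.274 mm/yr

dip-slip = throw / sin(dip) = 111 / sin(44°) = 159.8 m
net slip = dip-slip / sin(rake) = 159.8 / sin(57.3°) = 189.9 m
rate = 189.9 m / 694 ka = 0.000274 m/yr = 0.274 mm/yr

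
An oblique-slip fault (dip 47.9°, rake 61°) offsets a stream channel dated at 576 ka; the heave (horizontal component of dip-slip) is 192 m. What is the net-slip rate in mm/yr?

0.568 mm/yr

dip-slip = heave / cos(dip) = 192 / cos(47.9°) = 286.4 m
net slip = dip-slip / sin(rake) = 286.4 / sin(61°) = 327.4 m
rate = 327.4 m / 576 ka = 0.000568 m/yr = 0.568 mm/yr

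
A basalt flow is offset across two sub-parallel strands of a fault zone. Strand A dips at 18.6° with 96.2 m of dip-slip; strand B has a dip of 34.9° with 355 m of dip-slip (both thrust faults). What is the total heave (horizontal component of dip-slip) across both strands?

heave_A = 96.2 × cos(18.6°) = 91.18 m
heave_B = 355 × cos(34.9°) = 291.2 m
total = 91.18 + 291.2 = 382 m

382 m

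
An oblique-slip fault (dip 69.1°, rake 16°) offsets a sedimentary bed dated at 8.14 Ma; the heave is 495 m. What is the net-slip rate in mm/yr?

dip-slip = heave / cos(dip) = 495 / cos(69.1°) = 1388 m
net slip = dip-slip / sin(rake) = 1388 / sin(16°) = 5034 m
rate = 5034 m / 8.14 Ma = 0.000618 m/yr = 0.618 mm/yr

0.618 mm/yr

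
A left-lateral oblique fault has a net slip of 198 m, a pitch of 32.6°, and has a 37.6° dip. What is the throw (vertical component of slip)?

65.1 m

dip-slip = net slip × sin(rake) = 198 m × sin(32.6°) = 106.7 m
throw = dip-slip × sin(dip) = 106.7 × sin(37.6°) = 65.1 m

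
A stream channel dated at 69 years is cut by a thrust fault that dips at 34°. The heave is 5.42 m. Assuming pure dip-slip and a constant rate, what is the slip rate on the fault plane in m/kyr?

94.7 m/kyr

dip-slip = heave / cos(dip) = 5.42 m / cos(34°) = 6.538 m
rate = 6.538 m / 69 years = 0.0947 m/yr = 94.7 m/kyr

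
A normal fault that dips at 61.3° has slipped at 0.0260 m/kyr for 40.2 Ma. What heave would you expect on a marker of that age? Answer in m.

dip-slip = rate × time = 0.0260 m/kyr × 40.2 Ma = 1045 m
heave = dip-slip × cos(dip) = 1045 × cos(61.3°) = 502 m

502 m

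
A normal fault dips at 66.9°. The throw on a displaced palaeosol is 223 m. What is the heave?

heave = throw / tan(dip) = 223 / tan(66.9°) = 95.1 m

95.1 m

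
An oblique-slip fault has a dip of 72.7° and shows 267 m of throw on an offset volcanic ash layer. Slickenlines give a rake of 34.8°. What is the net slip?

dip-slip = throw / sin(dip) = 267 / sin(72.7°) = 279.7 m
net slip = dip-slip / sin(rake) = 279.7 / sin(34.8°) = 490 m

490 m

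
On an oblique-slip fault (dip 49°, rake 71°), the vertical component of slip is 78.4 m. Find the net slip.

110 m

dip-slip = throw / sin(dip) = 78.4 / sin(49°) = 103.9 m
net slip = dip-slip / sin(rake) = 103.9 / sin(71°) = 110 m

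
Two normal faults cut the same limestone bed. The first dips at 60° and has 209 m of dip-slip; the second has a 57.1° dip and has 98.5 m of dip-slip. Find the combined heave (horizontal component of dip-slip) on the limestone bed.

158 m

heave_A = 209 × cos(60°) = 104.5 m
heave_B = 98.5 × cos(57.1°) = 53.50 m
total = 104.5 + 53.50 = 158 m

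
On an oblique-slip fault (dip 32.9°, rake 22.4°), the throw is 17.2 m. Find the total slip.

dip-slip = throw / sin(dip) = 17.2 / sin(32.9°) = 31.67 m
net slip = dip-slip / sin(rake) = 31.67 / sin(22.4°) = 83.1 m

83.1 m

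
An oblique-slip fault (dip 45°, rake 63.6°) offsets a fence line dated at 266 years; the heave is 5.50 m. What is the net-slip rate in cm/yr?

dip-slip = heave / cos(dip) = 5.50 / cos(45°) = 7.778 m
net slip = dip-slip / sin(rake) = 7.778 / sin(63.6°) = 8.684 m
rate = 8.684 m / 266 years = 0.0326 m/yr = 3.26 cm/yr

3.26 cm/yr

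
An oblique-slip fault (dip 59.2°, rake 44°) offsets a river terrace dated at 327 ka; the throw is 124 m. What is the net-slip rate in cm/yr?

dip-slip = throw / sin(dip) = 124 / sin(59.2°) = 144.4 m
net slip = dip-slip / sin(rake) = 144.4 / sin(44°) = 207.8 m
rate = 207.8 m / 327 ka = 0.000636 m/yr = 0.0636 cm/yr

0.0636 cm/yr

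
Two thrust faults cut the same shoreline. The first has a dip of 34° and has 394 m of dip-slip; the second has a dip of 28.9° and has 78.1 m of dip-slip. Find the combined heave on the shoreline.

heave_A = 394 × cos(34°) = 326.6 m
heave_B = 78.1 × cos(28.9°) = 68.37 m
total = 326.6 + 68.37 = 395 m

395 m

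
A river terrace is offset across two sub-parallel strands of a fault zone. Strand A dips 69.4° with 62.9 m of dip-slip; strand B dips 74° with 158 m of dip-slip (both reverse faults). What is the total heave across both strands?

heave_A = 62.9 × cos(69.4°) = 22.13 m
heave_B = 158 × cos(74°) = 43.55 m
total = 22.13 + 43.55 = 65.7 m

65.7 m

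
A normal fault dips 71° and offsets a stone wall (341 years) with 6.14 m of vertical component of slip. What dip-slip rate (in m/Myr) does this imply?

dip-slip = throw / sin(dip) = 6.14 m / sin(71°) = 6.494 m
rate = 6.494 m / 341 years = 0.0190 m/yr = 19000 m/Myr

19000 m/Myr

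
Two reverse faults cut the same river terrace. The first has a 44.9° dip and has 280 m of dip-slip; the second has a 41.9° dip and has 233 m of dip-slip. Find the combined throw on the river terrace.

throw_A = 280 × sin(44.9°) = 197.6 m
throw_B = 233 × sin(41.9°) = 155.6 m
total = 197.6 + 155.6 = 353 m

353 m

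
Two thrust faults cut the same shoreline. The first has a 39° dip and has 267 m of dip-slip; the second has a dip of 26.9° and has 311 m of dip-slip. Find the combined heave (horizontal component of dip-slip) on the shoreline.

heave_A = 267 × cos(39°) = 207.5 m
heave_B = 311 × cos(26.9°) = 277.3 m
total = 207.5 + 277.3 = 485 m

485 m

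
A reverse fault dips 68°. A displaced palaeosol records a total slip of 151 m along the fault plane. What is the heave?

56.6 m

heave = dip-slip × cos(dip) = 151 m × cos(68°) = 56.6 m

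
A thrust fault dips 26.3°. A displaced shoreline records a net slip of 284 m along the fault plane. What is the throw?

throw = dip-slip × sin(dip) = 284 m × sin(26.3°) = 126 m

126 m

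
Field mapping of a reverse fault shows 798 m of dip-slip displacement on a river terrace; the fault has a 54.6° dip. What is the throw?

throw = dip-slip × sin(dip) = 798 m × sin(54.6°) = 650 m

650 m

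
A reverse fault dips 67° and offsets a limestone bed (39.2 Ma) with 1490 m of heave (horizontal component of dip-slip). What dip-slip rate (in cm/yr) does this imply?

dip-slip = heave / cos(dip) = 1490 m / cos(67°) = 3813 m
rate = 3813 m / 39.2 Ma = 0.0000973 m/yr = 0.00973 cm/yr

0.00973 cm/yr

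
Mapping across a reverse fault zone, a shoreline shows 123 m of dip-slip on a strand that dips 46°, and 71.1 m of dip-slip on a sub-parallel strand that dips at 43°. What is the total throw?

throw_A = 123 × sin(46°) = 88.48 m
throw_B = 71.1 × sin(43°) = 48.49 m
total = 88.48 + 48.49 = 137 m

137 m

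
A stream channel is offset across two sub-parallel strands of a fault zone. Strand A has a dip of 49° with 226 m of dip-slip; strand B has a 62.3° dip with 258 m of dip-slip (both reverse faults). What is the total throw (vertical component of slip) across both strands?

throw_A = 226 × sin(49°) = 170.6 m
throw_B = 258 × sin(62.3°) = 228.4 m
total = 170.6 + 228.4 = 399 m

399 m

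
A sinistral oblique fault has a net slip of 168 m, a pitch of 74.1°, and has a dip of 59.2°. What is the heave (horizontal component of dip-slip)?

82.7 m

dip-slip = net slip × sin(rake) = 168 m × sin(74.1°) = 161.6 m
heave = dip-slip × cos(dip) = 161.6 × cos(59.2°) = 82.7 m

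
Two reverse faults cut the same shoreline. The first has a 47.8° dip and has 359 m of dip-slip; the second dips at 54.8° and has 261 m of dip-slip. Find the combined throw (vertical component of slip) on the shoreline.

throw_A = 359 × sin(47.8°) = 265.9 m
throw_B = 261 × sin(54.8°) = 213.3 m
total = 265.9 + 213.3 = 479 m

479 m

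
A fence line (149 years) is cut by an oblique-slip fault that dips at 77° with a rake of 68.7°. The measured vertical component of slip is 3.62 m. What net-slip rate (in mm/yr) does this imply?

26.8 mm/yr

dip-slip = throw / sin(dip) = 3.62 / sin(77°) = 3.715 m
net slip = dip-slip / sin(rake) = 3.715 / sin(68.7°) = 3.988 m
rate = 3.988 m / 149 years = 0.0268 m/yr = 26.8 mm/yr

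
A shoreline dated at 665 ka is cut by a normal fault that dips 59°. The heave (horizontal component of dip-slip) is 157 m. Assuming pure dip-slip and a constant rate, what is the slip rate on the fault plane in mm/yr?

dip-slip = heave / cos(dip) = 157 m / cos(59°) = 304.8 m
rate = 304.8 m / 665 ka = 0.000458 m/yr = 0.458 mm/yr

0.458 mm/yr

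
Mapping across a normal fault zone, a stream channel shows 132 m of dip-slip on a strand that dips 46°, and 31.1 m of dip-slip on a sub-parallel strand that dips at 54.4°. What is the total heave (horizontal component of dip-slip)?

heave_A = 132 × cos(46°) = 91.69 m
heave_B = 31.1 × cos(54.4°) = 18.10 m
total = 91.69 + 18.10 = 110 m

110 m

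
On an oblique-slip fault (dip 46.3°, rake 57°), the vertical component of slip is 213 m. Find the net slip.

351 m

dip-slip = throw / sin(dip) = 213 / sin(46.3°) = 294.6 m
net slip = dip-slip / sin(rake) = 294.6 / sin(57°) = 351 m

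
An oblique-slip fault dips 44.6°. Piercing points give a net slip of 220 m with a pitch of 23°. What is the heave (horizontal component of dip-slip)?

61.2 m

dip-slip = net slip × sin(rake) = 220 m × sin(23°) = 85.96 m
heave = dip-slip × cos(dip) = 85.96 × cos(44.6°) = 61.2 m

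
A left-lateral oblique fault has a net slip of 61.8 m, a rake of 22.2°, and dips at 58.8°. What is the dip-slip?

23.4 m

dip-slip = net slip × sin(rake) = 61.8 m × sin(22.2°) = 23.4 m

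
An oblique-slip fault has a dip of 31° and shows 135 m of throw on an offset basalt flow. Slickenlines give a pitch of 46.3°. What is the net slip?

363 m

dip-slip = throw / sin(dip) = 135 / sin(31°) = 262.1 m
net slip = dip-slip / sin(rake) = 262.1 / sin(46.3°) = 363 m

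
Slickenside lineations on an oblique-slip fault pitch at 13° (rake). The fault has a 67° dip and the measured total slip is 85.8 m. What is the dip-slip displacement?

dip-slip = net slip × sin(rake) = 85.8 m × sin(13°) = 19.3 m

19.3 m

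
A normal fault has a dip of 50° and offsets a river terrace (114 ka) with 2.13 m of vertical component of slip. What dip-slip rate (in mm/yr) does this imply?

0.0244 mm/yr

dip-slip = throw / sin(dip) = 2.13 m / sin(50°) = 2.781 m
rate = 2.781 m / 114 ka = 0.0000244 m/yr = 0.0244 mm/yr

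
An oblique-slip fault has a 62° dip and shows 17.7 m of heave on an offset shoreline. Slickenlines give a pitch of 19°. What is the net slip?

116 m

dip-slip = heave / cos(dip) = 17.7 / cos(62°) = 37.70 m
net slip = dip-slip / sin(rake) = 37.70 / sin(19°) = 116 m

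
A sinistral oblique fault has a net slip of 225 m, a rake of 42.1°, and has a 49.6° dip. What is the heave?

97.8 m

dip-slip = net slip × sin(rake) = 225 m × sin(42.1°) = 150.8 m
heave = dip-slip × cos(dip) = 150.8 × cos(49.6°) = 97.8 m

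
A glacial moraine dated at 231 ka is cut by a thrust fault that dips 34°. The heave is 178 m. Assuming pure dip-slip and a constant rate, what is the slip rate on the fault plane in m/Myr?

929 m/Myr

dip-slip = heave / cos(dip) = 178 m / cos(34°) = 214.7 m
rate = 214.7 m / 231 ka = 0.000929 m/yr = 929 m/Myr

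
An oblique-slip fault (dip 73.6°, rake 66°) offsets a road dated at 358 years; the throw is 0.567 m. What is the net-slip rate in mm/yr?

1.81 mm/yr

dip-slip = throw / sin(dip) = 0.567 / sin(73.6°) = 0.5910 m
net slip = dip-slip / sin(rake) = 0.5910 / sin(66°) = 0.6470 m
rate = 0.6470 m / 358 years = 0.00181 m/yr = 1.81 mm/yr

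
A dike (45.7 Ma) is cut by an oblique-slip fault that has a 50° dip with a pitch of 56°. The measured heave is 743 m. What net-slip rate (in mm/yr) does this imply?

0.0305 mm/yr

dip-slip = heave / cos(dip) = 743 / cos(50°) = 1156 m
net slip = dip-slip / sin(rake) = 1156 / sin(56°) = 1394 m
rate = 1394 m / 45.7 Ma = 0.0000305 m/yr = 0.0305 mm/yr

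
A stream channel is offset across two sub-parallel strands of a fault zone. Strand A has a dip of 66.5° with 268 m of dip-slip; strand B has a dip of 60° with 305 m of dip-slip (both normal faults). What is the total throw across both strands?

throw_A = 268 × sin(66.5°) = 245.8 m
throw_B = 305 × sin(60°) = 264.1 m
total = 245.8 + 264.1 = 510 m

510 m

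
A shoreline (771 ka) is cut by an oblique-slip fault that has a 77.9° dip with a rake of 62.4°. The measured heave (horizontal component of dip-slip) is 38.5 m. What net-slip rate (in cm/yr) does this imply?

dip-slip = heave / cos(dip) = 38.5 / cos(77.9°) = 183.7 m
net slip = dip-slip / sin(rake) = 183.7 / sin(62.4°) = 207.3 m
rate = 207.3 m / 771 ka = 0.000269 m/yr = 0.0269 cm/yr

0.0269 cm/yr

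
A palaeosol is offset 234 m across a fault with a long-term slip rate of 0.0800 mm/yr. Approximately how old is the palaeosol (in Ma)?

age = offset / rate = 234 m / (0.0800 mm/yr) = 2.92e+06 yr = 2.92 Ma

2.92 Ma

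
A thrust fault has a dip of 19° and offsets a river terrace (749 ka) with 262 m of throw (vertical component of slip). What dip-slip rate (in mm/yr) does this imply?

1.07 mm/yr

dip-slip = throw / sin(dip) = 262 m / sin(19°) = 804.7 m
rate = 804.7 m / 749 ka = 0.00107 m/yr = 1.07 mm/yr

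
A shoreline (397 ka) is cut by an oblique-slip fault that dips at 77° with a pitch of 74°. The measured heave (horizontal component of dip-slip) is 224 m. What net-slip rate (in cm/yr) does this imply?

dip-slip = heave / cos(dip) = 224 / cos(77°) = 995.8 m
net slip = dip-slip / sin(rake) = 995.8 / sin(74°) = 1036 m
rate = 1036 m / 397 ka = 0.00261 m/yr = 0.261 cm/yr

0.261 cm/yr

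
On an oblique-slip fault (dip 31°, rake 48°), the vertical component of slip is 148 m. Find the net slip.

387 m

dip-slip = throw / sin(dip) = 148 / sin(31°) = 287.4 m
net slip = dip-slip / sin(rake) = 287.4 / sin(48°) = 387 m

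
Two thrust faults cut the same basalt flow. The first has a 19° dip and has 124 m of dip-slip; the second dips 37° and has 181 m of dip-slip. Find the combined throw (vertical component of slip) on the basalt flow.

throw_A = 124 × sin(19°) = 40.37 m
throw_B = 181 × sin(37°) = 108.9 m
total = 40.37 + 108.9 = 149 m

149 m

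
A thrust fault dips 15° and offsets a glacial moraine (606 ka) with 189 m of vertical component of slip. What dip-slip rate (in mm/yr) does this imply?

1.21 mm/yr

dip-slip = throw / sin(dip) = 189 m / sin(15°) = 730.2 m
rate = 730.2 m / 606 ka = 0.00121 m/yr = 1.21 mm/yr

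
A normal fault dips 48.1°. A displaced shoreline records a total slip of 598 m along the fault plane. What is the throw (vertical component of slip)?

445 m

throw = dip-slip × sin(dip) = 598 m × sin(48.1°) = 445 m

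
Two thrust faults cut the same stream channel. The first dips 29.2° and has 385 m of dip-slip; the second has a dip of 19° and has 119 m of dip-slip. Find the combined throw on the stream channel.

227 m

throw_A = 385 × sin(29.2°) = 187.8 m
throw_B = 119 × sin(19°) = 38.74 m
total = 187.8 + 38.74 = 227 m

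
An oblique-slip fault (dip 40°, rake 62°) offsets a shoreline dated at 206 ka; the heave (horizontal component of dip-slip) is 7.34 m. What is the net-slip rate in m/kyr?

0.0527 m/kyr

dip-slip = heave / cos(dip) = 7.34 / cos(40°) = 9.582 m
net slip = dip-slip / sin(rake) = 9.582 / sin(62°) = 10.85 m
rate = 10.85 m / 206 ka = 0.0000527 m/yr = 0.0527 m/kyr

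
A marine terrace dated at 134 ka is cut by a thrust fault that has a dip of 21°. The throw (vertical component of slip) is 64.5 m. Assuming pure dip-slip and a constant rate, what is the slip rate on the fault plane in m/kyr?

1.34 m/kyr

dip-slip = throw / sin(dip) = 64.5 m / sin(21°) = 180 m
rate = 180 m / 134 ka = 0.00134 m/yr = 1.34 m/kyr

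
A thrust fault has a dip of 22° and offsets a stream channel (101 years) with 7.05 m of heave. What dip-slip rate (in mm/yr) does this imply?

dip-slip = heave / cos(dip) = 7.05 m / cos(22°) = 7.604 m
rate = 7.604 m / 101 years = 0.0753 m/yr = 75.3 mm/yr

75.3 mm/yr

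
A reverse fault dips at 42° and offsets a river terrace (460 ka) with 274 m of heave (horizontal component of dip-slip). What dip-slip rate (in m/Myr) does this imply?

dip-slip = heave / cos(dip) = 274 m / cos(42°) = 368.7 m
rate = 368.7 m / 460 ka = 0.000802 m/yr = 802 m/Myr

802 m/Myr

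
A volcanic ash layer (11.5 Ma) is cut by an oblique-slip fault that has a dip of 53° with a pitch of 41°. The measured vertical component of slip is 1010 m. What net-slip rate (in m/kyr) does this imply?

dip-slip = throw / sin(dip) = 1010 / sin(53°) = 1265 m
net slip = dip-slip / sin(rake) = 1265 / sin(41°) = 1928 m
rate = 1928 m / 11.5 Ma = 0.000168 m/yr = 0.168 m/kyr

0.168 m/kyr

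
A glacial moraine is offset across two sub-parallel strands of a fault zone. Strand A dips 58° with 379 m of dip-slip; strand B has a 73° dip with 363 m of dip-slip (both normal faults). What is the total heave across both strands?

307 m

heave_A = 379 × cos(58°) = 200.8 m
heave_B = 363 × cos(73°) = 106.1 m
total = 200.8 + 106.1 = 307 m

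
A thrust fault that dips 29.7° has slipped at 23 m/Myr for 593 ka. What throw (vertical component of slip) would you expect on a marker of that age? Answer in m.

dip-slip = rate × time = 23 m/Myr × 593 ka = 13.64 m
throw = dip-slip × sin(dip) = 13.64 × sin(29.7°) = 6.76 m

6.76 m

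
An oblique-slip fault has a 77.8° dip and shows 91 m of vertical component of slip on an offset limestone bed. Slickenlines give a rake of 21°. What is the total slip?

dip-slip = throw / sin(dip) = 91 / sin(77.8°) = 93.10 m
net slip = dip-slip / sin(rake) = 93.10 / sin(21°) = 260 m

260 m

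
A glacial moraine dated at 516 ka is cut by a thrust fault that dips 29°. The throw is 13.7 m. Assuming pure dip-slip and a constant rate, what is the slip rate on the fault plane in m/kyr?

dip-slip = throw / sin(dip) = 13.7 m / sin(29°) = 28.26 m
rate = 28.26 m / 516 ka = 0.0000548 m/yr = 0.0548 m/kyr

0.0548 m/kyr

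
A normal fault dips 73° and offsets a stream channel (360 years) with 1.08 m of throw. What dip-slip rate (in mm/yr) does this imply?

3.14 mm/yr

dip-slip = throw / sin(dip) = 1.08 m / sin(73°) = 1.129 m
rate = 1.129 m / 360 years = 0.00314 m/yr = 3.14 mm/yr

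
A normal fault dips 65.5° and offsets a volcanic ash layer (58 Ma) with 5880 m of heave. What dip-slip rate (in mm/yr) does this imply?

dip-slip = heave / cos(dip) = 5880 m / cos(65.5°) = 14180 m
rate = 14180 m / 58 Ma = 0.000244 m/yr = 0.244 mm/yr

0.244 mm/yr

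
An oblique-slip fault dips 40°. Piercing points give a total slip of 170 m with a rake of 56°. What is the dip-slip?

141 m

dip-slip = net slip × sin(rake) = 170 m × sin(56°) = 141 m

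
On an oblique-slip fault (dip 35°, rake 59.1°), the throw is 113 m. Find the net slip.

dip-slip = throw / sin(dip) = 113 / sin(35°) = 197 m
net slip = dip-slip / sin(rake) = 197 / sin(59.1°) = 230 m

230 m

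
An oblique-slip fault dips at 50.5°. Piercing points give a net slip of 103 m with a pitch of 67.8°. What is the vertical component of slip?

dip-slip = net slip × sin(rake) = 103 m × sin(67.8°) = 95.36 m
throw = dip-slip × sin(dip) = 95.36 × sin(50.5°) = 73.6 m

73.6 m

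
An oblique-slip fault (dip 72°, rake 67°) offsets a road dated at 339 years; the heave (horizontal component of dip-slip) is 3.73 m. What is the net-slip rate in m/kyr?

38.7 m/kyr

dip-slip = heave / cos(dip) = 3.73 / cos(72°) = 12.07 m
net slip = dip-slip / sin(rake) = 12.07 / sin(67°) = 13.11 m
rate = 13.11 m / 339 years = 0.0387 m/yr = 38.7 m/kyr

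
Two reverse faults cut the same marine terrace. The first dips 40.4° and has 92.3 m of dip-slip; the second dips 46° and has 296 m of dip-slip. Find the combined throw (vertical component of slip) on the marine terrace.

throw_A = 92.3 × sin(40.4°) = 59.82 m
throw_B = 296 × sin(46°) = 212.9 m
total = 59.82 + 212.9 = 273 m

273 m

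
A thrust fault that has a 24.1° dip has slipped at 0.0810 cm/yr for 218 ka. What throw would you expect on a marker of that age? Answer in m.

dip-slip = rate × time = 0.0810 cm/yr × 218 ka = 176.6 m
throw = dip-slip × sin(dip) = 176.6 × sin(24.1°) = 72.1 m

72.1 m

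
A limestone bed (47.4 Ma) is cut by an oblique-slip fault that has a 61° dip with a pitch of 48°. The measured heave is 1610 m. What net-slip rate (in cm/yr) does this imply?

dip-slip = heave / cos(dip) = 1610 / cos(61°) = 3321 m
net slip = dip-slip / sin(rake) = 3321 / sin(48°) = 4469 m
rate = 4469 m / 47.4 Ma = 0.0000943 m/yr = 0.00943 cm/yr

0.00943 cm/yr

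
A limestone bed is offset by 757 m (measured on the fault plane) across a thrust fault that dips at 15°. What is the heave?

heave = dip-slip × cos(dip) = 757 m × cos(15°) = 731 m

731 m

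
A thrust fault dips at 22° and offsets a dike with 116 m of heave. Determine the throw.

throw = heave × tan(dip) = 116 × tan(22°) = 46.9 m

46.9 m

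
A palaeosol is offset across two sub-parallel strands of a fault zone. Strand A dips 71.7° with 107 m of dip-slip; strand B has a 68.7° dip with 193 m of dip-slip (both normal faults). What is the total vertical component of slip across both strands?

281 m

throw_A = 107 × sin(71.7°) = 101.6 m
throw_B = 193 × sin(68.7°) = 179.8 m
total = 101.6 + 179.8 = 281 m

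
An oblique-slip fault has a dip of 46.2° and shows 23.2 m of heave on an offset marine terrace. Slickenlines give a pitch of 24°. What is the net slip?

dip-slip = heave / cos(dip) = 23.2 / cos(46.2°) = 33.52 m
net slip = dip-slip / sin(rake) = 33.52 / sin(24°) = 82.4 m

82.4 m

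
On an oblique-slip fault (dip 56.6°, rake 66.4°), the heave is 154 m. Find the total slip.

305 m

dip-slip = heave / cos(dip) = 154 / cos(56.6°) = 279.8 m
net slip = dip-slip / sin(rake) = 279.8 / sin(66.4°) = 305 m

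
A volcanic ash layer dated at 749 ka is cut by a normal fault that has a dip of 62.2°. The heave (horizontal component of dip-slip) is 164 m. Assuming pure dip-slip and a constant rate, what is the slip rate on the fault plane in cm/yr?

dip-slip = heave / cos(dip) = 164 m / cos(62.2°) = 351.6 m
rate = 351.6 m / 749 ka = 0.000469 m/yr = 0.0469 cm/yr

0.0469 cm/yr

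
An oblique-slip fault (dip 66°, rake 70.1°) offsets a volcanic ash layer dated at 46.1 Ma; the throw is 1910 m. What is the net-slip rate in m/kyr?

dip-slip = throw / sin(dip) = 1910 / sin(66°) = 2091 m
net slip = dip-slip / sin(rake) = 2091 / sin(70.1°) = 2224 m
rate = 2224 m / 46.1 Ma = 0.0000482 m/yr = 0.0482 m/kyr

0.0482 m/kyr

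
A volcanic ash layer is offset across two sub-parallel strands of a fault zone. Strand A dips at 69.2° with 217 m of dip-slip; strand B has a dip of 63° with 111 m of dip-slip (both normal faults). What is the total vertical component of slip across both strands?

302 m

throw_A = 217 × sin(69.2°) = 202.9 m
throw_B = 111 × sin(63°) = 98.90 m
total = 202.9 + 98.90 = 302 m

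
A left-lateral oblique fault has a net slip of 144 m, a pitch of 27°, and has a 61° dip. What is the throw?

57.2 m

dip-slip = net slip × sin(rake) = 144 m × sin(27°) = 65.37 m
throw = dip-slip × sin(dip) = 65.37 × sin(61°) = 57.2 m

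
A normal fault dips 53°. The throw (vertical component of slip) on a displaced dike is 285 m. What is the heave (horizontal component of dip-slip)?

215 m

heave = throw / tan(dip) = 285 / tan(53°) = 215 m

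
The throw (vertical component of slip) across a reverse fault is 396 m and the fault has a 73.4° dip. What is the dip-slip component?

413 m

dip-slip = throw / sin(dip) = 396 / sin(73.4°) = 413 m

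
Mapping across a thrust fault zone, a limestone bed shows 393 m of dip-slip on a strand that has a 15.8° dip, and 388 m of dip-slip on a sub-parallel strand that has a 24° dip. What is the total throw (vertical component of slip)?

throw_A = 393 × sin(15.8°) = 107 m
throw_B = 388 × sin(24°) = 157.8 m
total = 107 + 157.8 = 265 m

265 m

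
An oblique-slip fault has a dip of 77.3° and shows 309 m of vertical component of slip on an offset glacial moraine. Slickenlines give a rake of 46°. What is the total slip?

440 m

dip-slip = throw / sin(dip) = 309 / sin(77.3°) = 316.7 m
net slip = dip-slip / sin(rake) = 316.7 / sin(46°) = 440 m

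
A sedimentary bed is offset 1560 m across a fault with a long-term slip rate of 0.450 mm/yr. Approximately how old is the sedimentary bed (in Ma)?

age = offset / rate = 1560 m / (0.450 mm/yr) = 3.47e+06 yr = 3.47 Ma

3.47 Ma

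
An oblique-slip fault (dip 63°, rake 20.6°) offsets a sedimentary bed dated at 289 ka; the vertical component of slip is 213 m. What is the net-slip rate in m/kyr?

2.35 m/kyr

dip-slip = throw / sin(dip) = 213 / sin(63°) = 239.1 m
net slip = dip-slip / sin(rake) = 239.1 / sin(20.6°) = 679.4 m
rate = 679.4 m / 289 ka = 0.00235 m/yr = 2.35 m/kyr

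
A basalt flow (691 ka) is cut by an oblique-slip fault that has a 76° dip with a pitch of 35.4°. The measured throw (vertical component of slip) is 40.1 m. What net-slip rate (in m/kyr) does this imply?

dip-slip = throw / sin(dip) = 40.1 / sin(76°) = 41.33 m
net slip = dip-slip / sin(rake) = 41.33 / sin(35.4°) = 71.34 m
rate = 71.34 m / 691 ka = 0.000103 m/yr = 0.103 m/kyr

0.103 m/kyr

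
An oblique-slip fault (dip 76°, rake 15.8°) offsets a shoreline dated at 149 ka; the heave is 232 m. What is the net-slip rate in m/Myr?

23600 m/Myr

dip-slip = heave / cos(dip) = 232 / cos(76°) = 959 m
net slip = dip-slip / sin(rake) = 959 / sin(15.8°) = 3522 m
rate = 3522 m / 149 ka = 0.0236 m/yr = 23600 m/Myr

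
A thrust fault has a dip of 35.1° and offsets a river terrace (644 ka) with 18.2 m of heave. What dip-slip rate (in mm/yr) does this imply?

0.0345 mm/yr

dip-slip = heave / cos(dip) = 18.2 m / cos(35.1°) = 22.25 m
rate = 22.25 m / 644 ka = 0.0000345 m/yr = 0.0345 mm/yr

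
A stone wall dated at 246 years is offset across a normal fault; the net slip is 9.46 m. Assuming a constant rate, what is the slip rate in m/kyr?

38.5 m/kyr

rate = 9.46 m / 246 years = 0.0385 m/yr = 38.5 m/kyr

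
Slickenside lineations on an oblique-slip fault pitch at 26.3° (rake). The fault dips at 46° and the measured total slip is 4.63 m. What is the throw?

1.48 m

dip-slip = net slip × sin(rake) = 4.63 m × sin(26.3°) = 2.051 m
throw = dip-slip × sin(dip) = 2.051 × sin(46°) = 1.48 m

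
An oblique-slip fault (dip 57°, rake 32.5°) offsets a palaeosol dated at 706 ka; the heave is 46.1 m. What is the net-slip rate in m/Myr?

223 m/Myr

dip-slip = heave / cos(dip) = 46.1 / cos(57°) = 84.64 m
net slip = dip-slip / sin(rake) = 84.64 / sin(32.5°) = 157.5 m
rate = 157.5 m / 706 ka = 0.000223 m/yr = 223 m/Myr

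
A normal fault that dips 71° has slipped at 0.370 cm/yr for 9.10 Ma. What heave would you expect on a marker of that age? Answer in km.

11 km

dip-slip = rate × time = 0.370 cm/yr × 9.10 Ma = 33670 m
heave = dip-slip × cos(dip) = 33670 × cos(71°) = 11000 m = 11 km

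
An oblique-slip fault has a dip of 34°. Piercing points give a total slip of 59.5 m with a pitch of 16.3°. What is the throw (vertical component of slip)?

dip-slip = net slip × sin(rake) = 59.5 m × sin(16.3°) = 16.70 m
throw = dip-slip × sin(dip) = 16.70 × sin(34°) = 9.34 m

9.34 m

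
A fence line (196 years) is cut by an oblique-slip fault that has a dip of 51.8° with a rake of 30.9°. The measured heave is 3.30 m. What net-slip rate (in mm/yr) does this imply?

53 mm/yr

dip-slip = heave / cos(dip) = 3.30 / cos(51.8°) = 5.336 m
net slip = dip-slip / sin(rake) = 5.336 / sin(30.9°) = 10.39 m
rate = 10.39 m / 196 years = 0.0530 m/yr = 53 mm/yr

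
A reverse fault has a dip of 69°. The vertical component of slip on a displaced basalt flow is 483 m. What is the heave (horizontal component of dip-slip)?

185 m

heave = throw / tan(dip) = 483 / tan(69°) = 185 m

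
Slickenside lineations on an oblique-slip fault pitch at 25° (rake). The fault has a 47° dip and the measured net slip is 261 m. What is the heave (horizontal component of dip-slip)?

dip-slip = net slip × sin(rake) = 261 m × sin(25°) = 110.3 m
heave = dip-slip × cos(dip) = 110.3 × cos(47°) = 75.2 m

75.2 m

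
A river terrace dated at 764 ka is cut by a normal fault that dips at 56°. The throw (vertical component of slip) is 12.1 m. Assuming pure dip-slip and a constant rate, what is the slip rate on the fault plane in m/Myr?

dip-slip = throw / sin(dip) = 12.1 m / sin(56°) = 14.60 m
rate = 14.60 m / 764 ka = 0.0000191 m/yr = 19.1 m/Myr

19.1 m/Myr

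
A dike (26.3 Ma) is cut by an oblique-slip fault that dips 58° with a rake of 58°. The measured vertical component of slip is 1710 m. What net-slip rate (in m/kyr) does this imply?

dip-slip = throw / sin(dip) = 1710 / sin(58°) = 2016 m
net slip = dip-slip / sin(rake) = 2016 / sin(58°) = 2378 m
rate = 2378 m / 26.3 Ma = 0.0000904 m/yr = 0.0904 m/kyr

0.0904 m/kyr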